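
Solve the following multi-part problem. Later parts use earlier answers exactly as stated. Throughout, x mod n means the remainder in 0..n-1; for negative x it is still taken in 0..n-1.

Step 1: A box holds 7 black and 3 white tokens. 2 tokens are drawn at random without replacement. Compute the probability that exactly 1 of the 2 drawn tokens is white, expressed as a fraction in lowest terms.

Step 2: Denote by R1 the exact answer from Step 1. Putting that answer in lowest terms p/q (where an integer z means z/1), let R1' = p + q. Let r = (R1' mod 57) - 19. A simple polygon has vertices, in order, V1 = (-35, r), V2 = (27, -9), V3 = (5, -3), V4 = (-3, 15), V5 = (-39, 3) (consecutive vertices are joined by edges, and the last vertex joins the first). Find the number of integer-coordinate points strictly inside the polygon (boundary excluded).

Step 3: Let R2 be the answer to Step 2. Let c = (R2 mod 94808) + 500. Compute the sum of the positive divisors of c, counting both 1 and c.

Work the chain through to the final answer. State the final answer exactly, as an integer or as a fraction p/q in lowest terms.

Step 1: total draws C(10,2) = 45; favorable C(3,1)*C(7,1) = 21; P = 7/15; answer 7/15
Step 2: R1 = 7/15; threaded value p + q = 22; r = 3; cross terms: (-35*-9 - 27*3)=234, (27*-3 - 5*-9)=-36, (5*15 - -3*-3)=66, (-3*3 - -39*15)=576, (-39*3 - -35*3)=-12; twice the area = |828| = 828; area = 414; boundary points = 2 + 2 + 2 + 12 + 4 = 22; strictly interior points = area - boundary/2 + 1 = 404; answer 404
Step 3: R2 = 404; c = 904; 904 = 2^3 * 113; sigma = (1 + 2 + 4 + 8) * (1 + 113) = 15 * 114 = 1710; answer 1710

1710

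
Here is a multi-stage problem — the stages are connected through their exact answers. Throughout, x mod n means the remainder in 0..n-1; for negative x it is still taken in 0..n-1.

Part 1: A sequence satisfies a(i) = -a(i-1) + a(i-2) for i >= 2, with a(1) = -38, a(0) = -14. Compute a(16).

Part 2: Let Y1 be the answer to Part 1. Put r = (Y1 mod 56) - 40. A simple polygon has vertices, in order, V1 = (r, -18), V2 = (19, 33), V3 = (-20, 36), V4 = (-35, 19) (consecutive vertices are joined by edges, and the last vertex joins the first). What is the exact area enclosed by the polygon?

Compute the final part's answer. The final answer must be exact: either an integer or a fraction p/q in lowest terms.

Part 1: a(2) = -1*(-38) + 1*(-14) = 24; iterating: a(2)=24, a(3)=-62, a(4)=86, a(5)=-148, a(6)=234, a(7)=-382, a(8)=616, a(9)=-998, a(10)=1614, a(11)=-2612, a(12)=4226, a(13)=-6838, a(14)=11064, a(15)=-17902, a(16)=28966; answer 28966
Part 2: Y1 = 28966; r = -26; cross terms: (-26*33 - 19*-18)=-516, (19*36 - -20*33)=1344, (-20*19 - -35*36)=880, (-35*-18 - -26*19)=1124; twice the area = |2832| = 2832; area = 1416; answer 1416

1416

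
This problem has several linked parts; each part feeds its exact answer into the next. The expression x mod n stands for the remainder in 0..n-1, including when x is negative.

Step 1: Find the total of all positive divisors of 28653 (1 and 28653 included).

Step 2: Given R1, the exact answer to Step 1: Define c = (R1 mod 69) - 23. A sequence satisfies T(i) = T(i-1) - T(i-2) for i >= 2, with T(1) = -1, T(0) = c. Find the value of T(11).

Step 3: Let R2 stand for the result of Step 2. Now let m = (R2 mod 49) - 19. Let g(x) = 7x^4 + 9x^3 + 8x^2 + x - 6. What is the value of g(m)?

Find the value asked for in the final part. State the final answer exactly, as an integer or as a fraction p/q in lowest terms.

Step 1: 28653 = 3 * 9551; sigma = (1 + 3) * (1 + 9551) = 4 * 9552 = 38208; answer 38208
Step 2: R1 = 38208; c = 28; T(2) = 1*(-1) - 1*(28) = -29; iterating: T(2)=-29, T(3)=-28, T(4)=1, T(5)=29, T(6)=28, T(7)=-1, T(8)=-29, T(9)=-28, T(10)=1, T(11)=29; answer 29
Step 3: R2 = 29; m = 10; 7*(10)^4 + 9*(10)^3 + 8*(10)^2 + 1*(10)^1 - 6 = (70000) + (9000) + (800) + (10) + (-6) = 79804; answer 79804

79804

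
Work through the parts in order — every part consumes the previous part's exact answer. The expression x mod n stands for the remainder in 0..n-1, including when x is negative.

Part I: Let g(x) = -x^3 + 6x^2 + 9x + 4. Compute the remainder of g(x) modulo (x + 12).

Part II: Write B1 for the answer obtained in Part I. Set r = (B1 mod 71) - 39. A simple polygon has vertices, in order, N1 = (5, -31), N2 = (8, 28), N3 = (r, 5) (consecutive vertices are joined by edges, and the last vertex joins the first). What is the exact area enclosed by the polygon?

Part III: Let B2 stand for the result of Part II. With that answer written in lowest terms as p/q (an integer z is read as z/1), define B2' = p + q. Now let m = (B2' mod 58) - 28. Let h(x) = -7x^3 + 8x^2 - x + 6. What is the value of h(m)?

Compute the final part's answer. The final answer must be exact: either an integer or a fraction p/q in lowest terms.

-2010

Part I: remainder = value at the root: -1*(-12)^3 + 6*(-12)^2 + 9*(-12)^1 + 4 = (1728) + (864) + (-108) + (4) = 2488; answer 2488
Part II: B1 = 2488; r = -36; cross terms: (5*28 - 8*-31)=388, (8*5 - -36*28)=1048, (-36*-31 - 5*5)=1091; twice the area = |2527| = 2527; area = 2527/2; answer 2527/2
Part III: B2 = 2527/2; threaded value p + q = 2529; m = 7; -7*(7)^3 + 8*(7)^2 - 1*(7)^1 + 6 = (-2401) + (392) + (-7) + (6) = -2010; answer -2010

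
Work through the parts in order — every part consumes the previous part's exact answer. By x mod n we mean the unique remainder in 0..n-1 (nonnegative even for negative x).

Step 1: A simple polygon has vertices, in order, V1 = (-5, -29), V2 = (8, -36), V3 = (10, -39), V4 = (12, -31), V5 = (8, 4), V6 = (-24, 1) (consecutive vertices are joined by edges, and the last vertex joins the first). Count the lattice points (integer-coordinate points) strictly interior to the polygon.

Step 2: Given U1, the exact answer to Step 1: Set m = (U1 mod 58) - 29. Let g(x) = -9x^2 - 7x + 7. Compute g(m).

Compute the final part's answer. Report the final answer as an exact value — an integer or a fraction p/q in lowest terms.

-2409

Step 1: cross terms: (-5*-36 - 8*-29)=412, (8*-39 - 10*-36)=48, (10*-31 - 12*-39)=158, (12*4 - 8*-31)=296, (8*1 - -24*4)=104, (-24*-29 - -5*1)=701; twice the area = |1719| = 1719; area = 1719/2; boundary points = 1 + 1 + 2 + 1 + 1 + 1 = 7; strictly interior points = area - boundary/2 + 1 = 857; answer 857
Step 2: U1 = 857; m = 16; -9*(16)^2 - 7*(16)^1 + 7 = (-2304) + (-112) + (7) = -2409; answer -2409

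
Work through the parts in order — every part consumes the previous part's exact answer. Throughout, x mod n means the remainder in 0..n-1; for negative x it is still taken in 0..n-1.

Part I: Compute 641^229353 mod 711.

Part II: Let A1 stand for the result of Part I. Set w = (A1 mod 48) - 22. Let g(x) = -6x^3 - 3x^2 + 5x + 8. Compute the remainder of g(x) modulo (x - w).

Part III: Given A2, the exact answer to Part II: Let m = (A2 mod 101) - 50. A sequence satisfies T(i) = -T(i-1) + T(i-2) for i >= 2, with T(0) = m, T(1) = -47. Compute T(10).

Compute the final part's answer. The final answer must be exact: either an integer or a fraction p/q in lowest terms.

3741

Part I: squarings mod 711: 641^1=641, 641^2=634, 641^4=241, 641^8=490, 641^16=493, 641^32=598, 641^64=682, 641^128=130, 641^256=547, 641^512=589, 641^1024=664, 641^2048=76, 641^4096=88, 641^8192=634, 641^16384=241, 641^32768=490, 641^65536=493, 641^131072=598; 641^229353 = 641^1 * 641^8 * 641^32 * 641^64 * 641^128 * 641^256 * 641^512 * 641^1024 * 641^2048 * 641^4096 * 641^8192 * 641^16384 * 641^65536 * 641^131072 = 89 (mod 711); answer 89
Part II: A1 = 89; w = 19; remainder = value at the root: -6*(19)^3 - 3*(19)^2 + 5*(19)^1 + 8 = (-41154) + (-1083) + (95) + (8) = -42134; answer -42134
Part III: A2 = -42134; m = 34; T(2) = -1*(-47) + 1*(34) = 81; iterating: T(2)=81, T(3)=-128, T(4)=209, T(5)=-337, T(6)=546, T(7)=-883, T(8)=1429, T(9)=-2312, T(10)=3741; answer 3741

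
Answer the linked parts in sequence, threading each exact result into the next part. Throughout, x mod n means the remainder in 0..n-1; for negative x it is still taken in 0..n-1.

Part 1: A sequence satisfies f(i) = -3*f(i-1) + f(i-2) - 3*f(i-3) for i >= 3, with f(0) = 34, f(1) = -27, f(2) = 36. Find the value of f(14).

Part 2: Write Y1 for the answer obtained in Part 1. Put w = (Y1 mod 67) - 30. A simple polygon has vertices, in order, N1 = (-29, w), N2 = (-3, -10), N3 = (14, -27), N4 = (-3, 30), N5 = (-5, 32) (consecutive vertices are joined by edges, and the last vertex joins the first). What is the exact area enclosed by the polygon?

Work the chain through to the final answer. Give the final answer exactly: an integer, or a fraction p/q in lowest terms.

913

Part 1: f(3) = -3*(36) + 1*(-27) - 3*(34) = -237; iterating: f(3)=-237, f(4)=828, f(5)=-2829, f(6)=10026, f(7)=-35391, f(8)=124686, f(9)=-439527, f(10)=1549440, f(11)=-5461905, f(12)=19253736, f(13)=-67871433, f(14)=239253750; answer 239253750
Part 2: Y1 = 239253750; w = 3; cross terms: (-29*-10 - -3*3)=299, (-3*-27 - 14*-10)=221, (14*30 - -3*-27)=339, (-3*32 - -5*30)=54, (-5*3 - -29*32)=913; twice the area = |1826| = 1826; area = 913; answer 913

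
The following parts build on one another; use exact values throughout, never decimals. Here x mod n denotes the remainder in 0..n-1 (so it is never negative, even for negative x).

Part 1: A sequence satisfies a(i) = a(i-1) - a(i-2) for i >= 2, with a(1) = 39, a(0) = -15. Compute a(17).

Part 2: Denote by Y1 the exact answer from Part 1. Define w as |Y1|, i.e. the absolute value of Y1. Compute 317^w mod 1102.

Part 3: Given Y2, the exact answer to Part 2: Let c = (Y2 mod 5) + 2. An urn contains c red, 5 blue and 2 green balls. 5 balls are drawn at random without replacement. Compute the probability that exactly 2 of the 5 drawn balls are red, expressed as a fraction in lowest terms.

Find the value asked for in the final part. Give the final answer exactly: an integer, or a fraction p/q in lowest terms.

5/11

Part 1: a(2) = 1*(39) - 1*(-15) = 54; iterating: a(2)=54, a(3)=15, a(4)=-39, a(5)=-54, a(6)=-15, a(7)=39, a(8)=54, a(9)=15, a(10)=-39, a(11)=-54, a(12)=-15, a(13)=39, a(14)=54, a(15)=15, a(16)=-39, a(17)=-54; answer -54
Part 2: Y1 = -54; w = 54; squarings mod 1102: 317^1=317, 317^2=207, 317^4=973, 317^8=111, 317^16=199, 317^32=1031; 317^54 = 317^2 * 317^4 * 317^16 * 317^32 = 457 (mod 1102); answer 457
Part 3: Y2 = 457; c = 4; total draws C(11,5) = 462; favorable C(4,2)*C(7,3) = 210; P = 5/11; answer 5/11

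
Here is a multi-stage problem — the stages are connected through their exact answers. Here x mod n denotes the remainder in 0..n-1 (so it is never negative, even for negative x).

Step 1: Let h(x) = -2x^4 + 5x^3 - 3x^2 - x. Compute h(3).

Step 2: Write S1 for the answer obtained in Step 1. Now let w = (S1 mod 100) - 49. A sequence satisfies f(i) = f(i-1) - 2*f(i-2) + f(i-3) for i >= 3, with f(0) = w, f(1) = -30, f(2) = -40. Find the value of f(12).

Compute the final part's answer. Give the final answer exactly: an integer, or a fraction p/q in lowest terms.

284

Step 1: -2*(3)^4 + 5*(3)^3 - 3*(3)^2 - 1*(3)^1 = (-162) + (135) + (-27) + (-3) = -57; answer -57
Step 2: S1 = -57; w = -6; f(3) = 1*(-40) - 2*(-30) + 1*(-6) = 14; iterating: f(3)=14, f(4)=64, f(5)=-4, f(6)=-118, f(7)=-46, f(8)=186, f(9)=160, f(10)=-258, f(11)=-392, f(12)=284; answer 284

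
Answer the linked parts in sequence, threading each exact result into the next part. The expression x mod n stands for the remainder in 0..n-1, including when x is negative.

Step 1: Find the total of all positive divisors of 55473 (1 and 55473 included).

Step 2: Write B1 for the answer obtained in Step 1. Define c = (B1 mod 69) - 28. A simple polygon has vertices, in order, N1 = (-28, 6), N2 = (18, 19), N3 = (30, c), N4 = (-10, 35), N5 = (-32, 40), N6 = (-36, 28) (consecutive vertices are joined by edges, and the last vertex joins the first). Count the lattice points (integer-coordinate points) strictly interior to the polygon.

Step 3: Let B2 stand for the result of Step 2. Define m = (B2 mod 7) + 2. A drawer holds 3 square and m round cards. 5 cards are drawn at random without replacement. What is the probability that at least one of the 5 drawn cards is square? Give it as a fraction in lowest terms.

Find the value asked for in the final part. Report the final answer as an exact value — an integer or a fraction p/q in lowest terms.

29/33

Step 1: 55473 = 3 * 11 * 41^2; sigma = (1 + 3) * (1 + 11) * (1 + 41 + 1681) = 4 * 12 * 1723 = 82704; answer 82704
Step 2: B1 = 82704; c = 14; cross terms: (-28*19 - 18*6)=-640, (18*14 - 30*19)=-318, (30*35 - -10*14)=1190, (-10*40 - -32*35)=720, (-32*28 - -36*40)=544, (-36*6 - -28*28)=568; twice the area = |2064| = 2064; area = 1032; boundary points = 1 + 1 + 1 + 1 + 4 + 2 = 10; strictly interior points = area - boundary/2 + 1 = 1028; answer 1028
Step 3: B2 = 1028; m = 8; total draws C(11,5) = 462; complement C(8,5) = 56; favorable 462 - 56 = 406; P = 29/33; answer 29/33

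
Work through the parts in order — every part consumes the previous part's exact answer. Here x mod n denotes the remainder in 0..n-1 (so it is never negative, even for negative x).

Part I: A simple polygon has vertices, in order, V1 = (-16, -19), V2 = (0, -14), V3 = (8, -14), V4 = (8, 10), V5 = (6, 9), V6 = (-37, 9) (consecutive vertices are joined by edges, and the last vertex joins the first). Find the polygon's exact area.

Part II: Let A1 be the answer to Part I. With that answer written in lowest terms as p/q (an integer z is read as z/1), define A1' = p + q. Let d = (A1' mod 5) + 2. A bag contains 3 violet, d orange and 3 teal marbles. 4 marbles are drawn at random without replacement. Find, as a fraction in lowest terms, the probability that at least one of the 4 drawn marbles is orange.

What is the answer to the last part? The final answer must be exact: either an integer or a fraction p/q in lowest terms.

21/22

Part I: cross terms: (-16*-14 - 0*-19)=224, (0*-14 - 8*-14)=112, (8*10 - 8*-14)=192, (8*9 - 6*10)=12, (6*9 - -37*9)=387, (-37*-19 - -16*9)=847; twice the area = |1774| = 1774; area = 887; answer 887
Part II: A1 = 887; threaded value p + q = 888; d = 5; total draws C(11,4) = 330; complement C(6,4) = 15; favorable 330 - 15 = 315; P = 21/22; answer 21/22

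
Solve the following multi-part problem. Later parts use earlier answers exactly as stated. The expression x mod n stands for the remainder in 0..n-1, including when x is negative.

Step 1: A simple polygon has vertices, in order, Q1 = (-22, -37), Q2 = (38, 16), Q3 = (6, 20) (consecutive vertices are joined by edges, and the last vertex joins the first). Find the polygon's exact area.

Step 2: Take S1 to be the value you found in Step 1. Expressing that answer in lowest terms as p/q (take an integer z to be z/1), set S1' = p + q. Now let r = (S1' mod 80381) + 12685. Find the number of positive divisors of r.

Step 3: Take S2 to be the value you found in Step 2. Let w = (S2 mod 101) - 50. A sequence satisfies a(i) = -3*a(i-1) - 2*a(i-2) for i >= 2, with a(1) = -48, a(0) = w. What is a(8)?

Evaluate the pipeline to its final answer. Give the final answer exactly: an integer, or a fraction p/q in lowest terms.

23924

Step 1: cross terms: (-22*16 - 38*-37)=1054, (38*20 - 6*16)=664, (6*-37 - -22*20)=218; twice the area = |1936| = 1936; area = 968; answer 968
Step 2: S1 = 968; threaded value p + q = 969; r = 13654; 13654 = 2 * 6827; number of divisors = (1+1) * (1+1) = 4; answer 4
Step 3: S2 = 4; w = -46; a(2) = -3*(-48) - 2*(-46) = 236; iterating: a(2)=236, a(3)=-612, a(4)=1364, a(5)=-2868, a(6)=5876, a(7)=-11892, a(8)=23924; answer 23924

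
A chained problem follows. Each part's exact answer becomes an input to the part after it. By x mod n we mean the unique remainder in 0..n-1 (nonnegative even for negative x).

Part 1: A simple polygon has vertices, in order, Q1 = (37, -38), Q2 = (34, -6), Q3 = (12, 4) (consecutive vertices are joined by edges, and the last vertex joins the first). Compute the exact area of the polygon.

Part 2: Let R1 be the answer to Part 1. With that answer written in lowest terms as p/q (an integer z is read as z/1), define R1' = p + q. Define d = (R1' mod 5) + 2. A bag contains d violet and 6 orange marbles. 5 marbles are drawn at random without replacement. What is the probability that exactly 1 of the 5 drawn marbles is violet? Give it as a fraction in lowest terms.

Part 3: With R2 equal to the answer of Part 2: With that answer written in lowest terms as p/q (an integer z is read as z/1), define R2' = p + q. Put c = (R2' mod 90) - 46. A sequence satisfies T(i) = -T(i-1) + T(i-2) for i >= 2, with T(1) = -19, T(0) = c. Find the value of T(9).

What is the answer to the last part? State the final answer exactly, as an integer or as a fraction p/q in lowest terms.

Part 1: cross terms: (37*-6 - 34*-38)=1070, (34*4 - 12*-6)=208, (12*-38 - 37*4)=-604; twice the area = |674| = 674; area = 337; answer 337
Part 2: R1 = 337; threaded value p + q = 338; d = 5; total draws C(11,5) = 462; favorable C(5,1)*C(6,4) = 75; P = 25/154; answer 25/154
Part 3: R2 = 25/154; threaded value p + q = 179; c = 43; T(2) = -1*(-19) + 1*(43) = 62; iterating: T(2)=62, T(3)=-81, T(4)=143, T(5)=-224, T(6)=367, T(7)=-591, T(8)=958, T(9)=-1549; answer -1549

-1549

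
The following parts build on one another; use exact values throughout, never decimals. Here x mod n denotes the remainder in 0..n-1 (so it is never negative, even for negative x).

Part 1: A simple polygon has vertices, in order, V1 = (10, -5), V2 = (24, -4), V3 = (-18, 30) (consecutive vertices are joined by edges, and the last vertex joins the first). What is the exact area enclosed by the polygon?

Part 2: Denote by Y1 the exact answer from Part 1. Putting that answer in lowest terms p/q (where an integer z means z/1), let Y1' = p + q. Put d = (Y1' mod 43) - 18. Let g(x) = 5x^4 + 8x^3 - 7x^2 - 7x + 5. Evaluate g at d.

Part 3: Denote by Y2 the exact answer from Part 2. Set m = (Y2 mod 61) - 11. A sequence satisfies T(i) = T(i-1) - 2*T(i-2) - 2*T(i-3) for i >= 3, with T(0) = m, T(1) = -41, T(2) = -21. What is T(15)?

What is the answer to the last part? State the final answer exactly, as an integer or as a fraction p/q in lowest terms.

Part 1: cross terms: (10*-4 - 24*-5)=80, (24*30 - -18*-4)=648, (-18*-5 - 10*30)=-210; twice the area = |518| = 518; area = 259; answer 259
Part 2: Y1 = 259; threaded value p + q = 260; d = -16; 5*(-16)^4 + 8*(-16)^3 - 7*(-16)^2 - 7*(-16)^1 + 5 = (327680) + (-32768) + (-1792) + (112) + (5) = 293237; answer 293237
Part 3: Y2 = 293237; m = -1; T(3) = 1*(-21) - 2*(-41) - 2*(-1) = 63; iterating: T(3)=63, T(4)=187, T(5)=103, T(6)=-397, T(7)=-977, T(8)=-389, T(9)=2359, T(10)=5091, T(11)=1151, T(12)=-13749, T(13)=-26233, T(14)=-1037, T(15)=78927; answer 78927

78927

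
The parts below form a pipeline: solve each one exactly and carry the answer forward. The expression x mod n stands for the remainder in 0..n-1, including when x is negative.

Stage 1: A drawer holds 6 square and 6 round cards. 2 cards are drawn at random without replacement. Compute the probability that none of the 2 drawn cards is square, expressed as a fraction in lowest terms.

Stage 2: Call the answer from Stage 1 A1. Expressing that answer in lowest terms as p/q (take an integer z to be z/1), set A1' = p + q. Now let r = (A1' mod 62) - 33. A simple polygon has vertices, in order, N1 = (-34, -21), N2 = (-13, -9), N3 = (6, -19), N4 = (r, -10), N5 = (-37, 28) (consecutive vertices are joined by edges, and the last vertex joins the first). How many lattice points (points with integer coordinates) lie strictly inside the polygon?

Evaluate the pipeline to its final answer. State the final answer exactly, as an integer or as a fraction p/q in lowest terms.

672

Stage 1: total draws C(12,2) = 66; favorable C(6,2) = 15; P = 5/22; answer 5/22
Stage 2: A1 = 5/22; threaded value p + q = 27; r = -6; cross terms: (-34*-9 - -13*-21)=33, (-13*-19 - 6*-9)=301, (6*-10 - -6*-19)=-174, (-6*28 - -37*-10)=-538, (-37*-21 - -34*28)=1729; twice the area = |1351| = 1351; area = 1351/2; boundary points = 3 + 1 + 3 + 1 + 1 = 9; strictly interior points = area - boundary/2 + 1 = 672; answer 672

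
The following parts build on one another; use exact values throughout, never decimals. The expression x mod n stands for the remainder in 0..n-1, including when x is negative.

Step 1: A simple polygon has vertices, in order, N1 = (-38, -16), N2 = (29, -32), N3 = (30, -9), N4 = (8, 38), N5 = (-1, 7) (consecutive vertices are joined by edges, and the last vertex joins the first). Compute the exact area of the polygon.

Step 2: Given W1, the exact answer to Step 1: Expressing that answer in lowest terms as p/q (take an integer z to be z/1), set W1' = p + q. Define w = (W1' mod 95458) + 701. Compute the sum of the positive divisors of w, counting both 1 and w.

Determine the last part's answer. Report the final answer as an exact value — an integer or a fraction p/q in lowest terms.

8424

Step 1: cross terms: (-38*-32 - 29*-16)=1680, (29*-9 - 30*-32)=699, (30*38 - 8*-9)=1212, (8*7 - -1*38)=94, (-1*-16 - -38*7)=282; twice the area = |3967| = 3967; area = 3967/2; answer 3967/2
Step 2: W1 = 3967/2; threaded value p + q = 3969; w = 4670; 4670 = 2 * 5 * 467; sigma = (1 + 2) * (1 + 5) * (1 + 467) = 3 * 6 * 468 = 8424; answer 8424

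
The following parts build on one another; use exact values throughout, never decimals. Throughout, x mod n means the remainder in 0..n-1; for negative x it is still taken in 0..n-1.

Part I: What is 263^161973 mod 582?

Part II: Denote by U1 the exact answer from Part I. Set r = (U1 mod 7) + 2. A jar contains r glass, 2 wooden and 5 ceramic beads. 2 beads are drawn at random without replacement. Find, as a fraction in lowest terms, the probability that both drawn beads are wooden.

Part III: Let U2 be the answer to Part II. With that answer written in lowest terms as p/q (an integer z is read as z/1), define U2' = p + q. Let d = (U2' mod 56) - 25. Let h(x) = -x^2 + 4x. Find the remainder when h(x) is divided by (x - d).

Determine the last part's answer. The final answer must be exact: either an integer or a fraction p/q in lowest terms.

Part I: squarings mod 582: 263^1=263, 263^2=493, 263^4=355, 263^8=313, 263^16=193, 263^32=1, 263^64=1, 263^128=1, 263^256=1, 263^512=1, 263^1024=1, 263^2048=1, 263^4096=1, 263^8192=1, 263^16384=1, 263^32768=1, 263^65536=1, 263^131072=1; 263^161973 = 263^1 * 263^4 * 263^16 * 263^32 * 263^128 * 263^2048 * 263^4096 * 263^8192 * 263^16384 * 263^131072 = 143 (mod 582); answer 143
Part II: U1 = 143; r = 5; total draws C(12,2) = 66; favorable C(2,2) = 1; P = 1/66; answer 1/66
Part III: U2 = 1/66; threaded value p + q = 67; d = -14; remainder = value at the root: -1*(-14)^2 + 4*(-14)^1 = (-196) + (-56) = -252; answer -252

-252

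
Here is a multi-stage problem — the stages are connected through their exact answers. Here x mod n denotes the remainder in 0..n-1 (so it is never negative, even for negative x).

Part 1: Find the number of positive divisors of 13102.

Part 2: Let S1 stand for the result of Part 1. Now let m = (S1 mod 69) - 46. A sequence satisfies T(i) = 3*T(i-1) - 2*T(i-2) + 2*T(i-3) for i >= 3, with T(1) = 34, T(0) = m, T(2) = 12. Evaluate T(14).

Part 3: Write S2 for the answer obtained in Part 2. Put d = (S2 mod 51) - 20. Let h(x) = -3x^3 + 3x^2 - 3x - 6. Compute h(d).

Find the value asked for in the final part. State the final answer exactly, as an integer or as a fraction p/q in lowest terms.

-26529

Part 1: 13102 = 2 * 6551; number of divisors = (1+1) * (1+1) = 4; answer 4
Part 2: S1 = 4; m = -42; T(3) = 3*(12) - 2*(34) + 2*(-42) = -116; iterating: T(3)=-116, T(4)=-304, T(5)=-656, T(6)=-1592, T(7)=-4072, T(8)=-10344, T(9)=-26072, T(10)=-65672, T(11)=-165560, T(12)=-417480, T(13)=-1052664, T(14)=-2654152; answer -2654152
Part 3: S2 = -2654152; d = 21; -3*(21)^3 + 3*(21)^2 - 3*(21)^1 - 6 = (-27783) + (1323) + (-63) + (-6) = -26529; answer -26529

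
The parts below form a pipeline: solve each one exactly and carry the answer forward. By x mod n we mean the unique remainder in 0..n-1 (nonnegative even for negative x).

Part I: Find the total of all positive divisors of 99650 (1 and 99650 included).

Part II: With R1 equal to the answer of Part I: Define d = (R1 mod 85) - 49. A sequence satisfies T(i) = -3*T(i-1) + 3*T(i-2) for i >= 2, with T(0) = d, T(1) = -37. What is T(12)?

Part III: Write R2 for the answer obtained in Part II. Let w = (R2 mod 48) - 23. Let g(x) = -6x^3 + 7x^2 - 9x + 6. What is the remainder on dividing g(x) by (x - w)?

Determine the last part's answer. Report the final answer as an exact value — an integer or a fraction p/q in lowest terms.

Part I: 99650 = 2 * 5^2 * 1993; sigma = (1 + 2) * (1 + 5 + 25) * (1 + 1993) = 3 * 31 * 1994 = 185442; answer 185442
Part II: R1 = 185442; d = 8; T(2) = -3*(-37) + 3*(8) = 135; iterating: T(2)=135, T(3)=-516, T(4)=1953, T(5)=-7407, T(6)=28080, T(7)=-106461, T(8)=403623, T(9)=-1530252, T(10)=5801625, T(11)=-21995631, T(12)=83391768; answer 83391768
Part III: R2 = 83391768; w = 1; remainder = value at the root: -6*(1)^3 + 7*(1)^2 - 9*(1)^1 + 6 = (-6) + (7) + (-9) + (6) = -2; answer -2

-2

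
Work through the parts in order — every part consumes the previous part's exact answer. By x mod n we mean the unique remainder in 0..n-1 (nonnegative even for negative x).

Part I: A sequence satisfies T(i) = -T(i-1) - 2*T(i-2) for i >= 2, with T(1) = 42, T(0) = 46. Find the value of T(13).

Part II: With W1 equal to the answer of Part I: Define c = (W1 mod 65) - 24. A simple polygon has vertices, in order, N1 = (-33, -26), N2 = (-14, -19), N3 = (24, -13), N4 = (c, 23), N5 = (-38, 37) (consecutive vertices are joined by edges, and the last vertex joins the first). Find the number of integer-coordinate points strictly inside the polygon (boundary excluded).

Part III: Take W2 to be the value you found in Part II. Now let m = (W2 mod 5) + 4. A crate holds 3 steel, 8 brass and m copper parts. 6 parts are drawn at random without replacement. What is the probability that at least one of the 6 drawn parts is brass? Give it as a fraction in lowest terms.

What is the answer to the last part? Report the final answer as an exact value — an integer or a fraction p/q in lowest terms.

439/442

Part I: T(2) = -1*(42) - 2*(46) = -134; iterating: T(2)=-134, T(3)=50, T(4)=218, T(5)=-318, T(6)=-118, T(7)=754, T(8)=-518, T(9)=-990, T(10)=2026, T(11)=-46, T(12)=-4006, T(13)=4098; answer 4098
Part II: W1 = 4098; c = -21; cross terms: (-33*-19 - -14*-26)=263, (-14*-13 - 24*-19)=638, (24*23 - -21*-13)=279, (-21*37 - -38*23)=97, (-38*-26 - -33*37)=2209; twice the area = |3486| = 3486; area = 1743; boundary points = 1 + 2 + 9 + 1 + 1 = 14; strictly interior points = area - boundary/2 + 1 = 1737; answer 1737
Part III: W2 = 1737; m = 6; total draws C(17,6) = 12376; complement C(9,6) = 84; favorable 12376 - 84 = 12292; P = 439/442; answer 439/442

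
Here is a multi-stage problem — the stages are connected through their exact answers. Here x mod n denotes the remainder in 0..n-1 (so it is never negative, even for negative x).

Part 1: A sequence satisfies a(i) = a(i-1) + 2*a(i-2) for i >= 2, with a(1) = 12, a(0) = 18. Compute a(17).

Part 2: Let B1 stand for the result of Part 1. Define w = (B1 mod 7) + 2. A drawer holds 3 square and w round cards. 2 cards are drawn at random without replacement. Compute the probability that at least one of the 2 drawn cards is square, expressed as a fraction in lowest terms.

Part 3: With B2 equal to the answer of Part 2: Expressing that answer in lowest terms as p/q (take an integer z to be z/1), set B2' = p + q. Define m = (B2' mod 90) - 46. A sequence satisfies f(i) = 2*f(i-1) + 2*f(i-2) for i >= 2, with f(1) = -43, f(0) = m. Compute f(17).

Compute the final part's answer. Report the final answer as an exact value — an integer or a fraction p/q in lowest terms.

Part 1: a(2) = 1*(12) + 2*(18) = 48; iterating: a(2)=48, a(3)=72, a(4)=168, a(5)=312, a(6)=648, a(7)=1272, a(8)=2568, a(9)=5112, a(10)=10248, a(11)=20472, a(12)=40968, a(13)=81912, a(14)=163848, a(15)=327672, a(16)=655368, a(17)=1310712; answer 1310712
Part 2: B1 = 1310712; w = 6; total draws C(9,2) = 36; complement C(6,2) = 15; favorable 36 - 15 = 21; P = 7/12; answer 7/12
Part 3: B2 = 7/12; threaded value p + q = 19; m = -27; f(2) = 2*(-43) + 2*(-27) = -140; iterating: f(2)=-140, f(3)=-366, f(4)=-1012, f(5)=-2756, f(6)=-7536, f(7)=-20584, f(8)=-56240, f(9)=-153648, f(10)=-419776, f(11)=-1146848, f(12)=-3133248, f(13)=-8560192, f(14)=-23386880, f(15)=-63894144, f(16)=-174562048, f(17)=-476912384; answer -476912384

-476912384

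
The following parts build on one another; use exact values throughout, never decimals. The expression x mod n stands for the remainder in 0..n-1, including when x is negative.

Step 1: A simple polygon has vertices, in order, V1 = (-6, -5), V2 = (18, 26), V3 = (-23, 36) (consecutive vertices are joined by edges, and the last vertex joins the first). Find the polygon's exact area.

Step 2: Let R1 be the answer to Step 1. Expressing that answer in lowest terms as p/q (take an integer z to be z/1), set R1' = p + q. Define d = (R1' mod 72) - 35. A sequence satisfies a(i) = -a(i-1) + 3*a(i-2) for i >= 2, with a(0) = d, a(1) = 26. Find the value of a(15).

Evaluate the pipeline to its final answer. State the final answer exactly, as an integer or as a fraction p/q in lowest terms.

Step 1: cross terms: (-6*26 - 18*-5)=-66, (18*36 - -23*26)=1246, (-23*-5 - -6*36)=331; twice the area = |1511| = 1511; area = 1511/2; answer 1511/2
Step 2: R1 = 1511/2; threaded value p + q = 1513; d = -34; a(2) = -1*(26) + 3*(-34) = -128; iterating: a(2)=-128, a(3)=206, a(4)=-590, a(5)=1208, a(6)=-2978, a(7)=6602, a(8)=-15536, a(9)=35342, a(10)=-81950, a(11)=187976, a(12)=-433826, a(13)=997754, a(14)=-2299232, a(15)=5292494; answer 5292494

5292494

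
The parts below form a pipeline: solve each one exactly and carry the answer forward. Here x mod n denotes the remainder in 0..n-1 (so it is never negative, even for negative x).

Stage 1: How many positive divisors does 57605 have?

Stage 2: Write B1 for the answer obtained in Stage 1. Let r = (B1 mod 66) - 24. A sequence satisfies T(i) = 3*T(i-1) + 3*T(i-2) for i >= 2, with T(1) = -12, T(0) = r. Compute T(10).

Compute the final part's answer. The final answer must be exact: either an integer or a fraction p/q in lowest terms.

Stage 1: 57605 = 5 * 41 * 281; number of divisors = (1+1) * (1+1) * (1+1) = 8; answer 8
Stage 2: B1 = 8; r = -16; T(2) = 3*(-12) + 3*(-16) = -84; iterating: T(2)=-84, T(3)=-288, T(4)=-1116, T(5)=-4212, T(6)=-15984, T(7)=-60588, T(8)=-229716, T(9)=-870912, T(10)=-3301884; answer -3301884

-3301884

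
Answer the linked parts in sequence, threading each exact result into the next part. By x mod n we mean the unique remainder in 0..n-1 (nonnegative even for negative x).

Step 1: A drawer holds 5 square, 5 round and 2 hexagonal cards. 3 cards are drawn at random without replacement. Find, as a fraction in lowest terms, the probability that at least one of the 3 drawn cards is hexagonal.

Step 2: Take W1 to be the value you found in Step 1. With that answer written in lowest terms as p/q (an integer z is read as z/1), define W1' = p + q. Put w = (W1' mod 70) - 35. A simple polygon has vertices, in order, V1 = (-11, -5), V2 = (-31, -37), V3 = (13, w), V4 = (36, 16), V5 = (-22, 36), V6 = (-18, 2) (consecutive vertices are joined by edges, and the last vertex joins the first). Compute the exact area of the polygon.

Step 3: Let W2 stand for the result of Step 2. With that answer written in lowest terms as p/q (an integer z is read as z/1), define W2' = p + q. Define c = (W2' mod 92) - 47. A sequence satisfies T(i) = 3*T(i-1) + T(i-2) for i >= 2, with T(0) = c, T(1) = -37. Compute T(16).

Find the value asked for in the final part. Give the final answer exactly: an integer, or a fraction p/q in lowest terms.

Step 1: total draws C(12,3) = 220; complement C(10,3) = 120; favorable 220 - 120 = 100; P = 5/11; answer 5/11
Step 2: W1 = 5/11; threaded value p + q = 16; w = -19; cross terms: (-11*-37 - -31*-5)=252, (-31*-19 - 13*-37)=1070, (13*16 - 36*-19)=892, (36*36 - -22*16)=1648, (-22*2 - -18*36)=604, (-18*-5 - -11*2)=112; twice the area = |4578| = 4578; area = 2289; answer 2289
Step 3: W2 = 2289; threaded value p + q = 2290; c = 35; T(2) = 3*(-37) + 1*(35) = -76; iterating: T(2)=-76, T(3)=-265, T(4)=-871, T(5)=-2878, T(6)=-9505, T(7)=-31393, T(8)=-103684, T(9)=-342445, T(10)=-1131019, T(11)=-3735502, T(12)=-12337525, T(13)=-40748077, T(14)=-134581756, T(15)=-444493345, T(16)=-1468061791; answer -1468061791

-1468061791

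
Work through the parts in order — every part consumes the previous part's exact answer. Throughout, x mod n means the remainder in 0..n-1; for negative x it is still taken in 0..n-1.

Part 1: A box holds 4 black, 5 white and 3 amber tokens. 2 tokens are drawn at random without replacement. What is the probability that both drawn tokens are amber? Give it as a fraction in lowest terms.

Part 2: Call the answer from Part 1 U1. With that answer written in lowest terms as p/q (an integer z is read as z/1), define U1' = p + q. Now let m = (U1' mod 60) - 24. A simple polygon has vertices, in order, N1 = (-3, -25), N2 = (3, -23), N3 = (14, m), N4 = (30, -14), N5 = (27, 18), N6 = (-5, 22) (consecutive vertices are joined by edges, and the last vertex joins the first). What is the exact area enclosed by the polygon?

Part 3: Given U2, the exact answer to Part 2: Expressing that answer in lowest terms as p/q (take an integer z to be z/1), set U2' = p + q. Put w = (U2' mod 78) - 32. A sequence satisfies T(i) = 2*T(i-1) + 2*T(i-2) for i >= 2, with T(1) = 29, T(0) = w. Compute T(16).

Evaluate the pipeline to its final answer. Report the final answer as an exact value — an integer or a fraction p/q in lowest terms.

80654336

Part 1: total draws C(12,2) = 66; favorable C(3,2) = 3; P = 1/22; answer 1/22
Part 2: U1 = 1/22; threaded value p + q = 23; m = -1; cross terms: (-3*-23 - 3*-25)=144, (3*-1 - 14*-23)=319, (14*-14 - 30*-1)=-166, (30*18 - 27*-14)=918, (27*22 - -5*18)=684, (-5*-25 - -3*22)=191; twice the area = |2090| = 2090; area = 1045; answer 1045
Part 3: U2 = 1045; threaded value p + q = 1046; w = 0; T(2) = 2*(29) + 2*(0) = 58; iterating: T(2)=58, T(3)=174, T(4)=464, T(5)=1276, T(6)=3480, T(7)=9512, T(8)=25984, T(9)=70992, T(10)=193952, T(11)=529888, T(12)=1447680, T(13)=3955136, T(14)=10805632, T(15)=29521536, T(16)=80654336; answer 80654336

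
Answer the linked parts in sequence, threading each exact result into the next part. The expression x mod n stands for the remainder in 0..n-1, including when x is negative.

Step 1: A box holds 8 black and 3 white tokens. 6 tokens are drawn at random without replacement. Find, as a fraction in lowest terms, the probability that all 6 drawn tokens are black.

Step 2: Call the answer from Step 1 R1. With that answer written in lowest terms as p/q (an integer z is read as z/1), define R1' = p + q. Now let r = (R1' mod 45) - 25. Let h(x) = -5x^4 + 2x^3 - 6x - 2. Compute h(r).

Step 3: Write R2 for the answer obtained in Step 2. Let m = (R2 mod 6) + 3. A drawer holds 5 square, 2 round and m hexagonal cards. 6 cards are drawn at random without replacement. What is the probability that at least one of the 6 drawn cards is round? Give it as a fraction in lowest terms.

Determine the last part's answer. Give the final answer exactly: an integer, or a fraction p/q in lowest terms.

9/13

Step 1: total draws C(11,6) = 462; favorable C(8,6) = 28; P = 2/33; answer 2/33
Step 2: R1 = 2/33; threaded value p + q = 35; r = 10; -5*(10)^4 + 2*(10)^3 - 6*(10)^1 - 2 = (-50000) + (2000) + (-60) + (-2) = -48062; answer -48062
Step 3: R2 = -48062; m = 7; total draws C(14,6) = 3003; complement C(12,6) = 924; favorable 3003 - 924 = 2079; P = 9/13; answer 9/13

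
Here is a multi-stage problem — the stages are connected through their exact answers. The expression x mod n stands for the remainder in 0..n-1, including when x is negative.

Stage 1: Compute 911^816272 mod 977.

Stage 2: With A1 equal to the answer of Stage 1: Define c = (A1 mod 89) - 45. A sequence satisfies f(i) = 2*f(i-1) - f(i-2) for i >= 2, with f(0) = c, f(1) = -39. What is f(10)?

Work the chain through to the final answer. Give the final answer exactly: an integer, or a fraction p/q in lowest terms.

-750

Stage 1: squarings mod 977: 911^1=911, 911^2=448, 911^4=419, 911^8=678, 911^16=494, 911^32=763, 911^64=854, 911^128=474, 911^256=943, 911^512=179, 911^1024=777, 911^2048=920, 911^4096=318, 911^8192=493, 911^16384=753, 911^32768=349, 911^65536=653, 911^131072=437, 911^262144=454, 911^524288=946; 911^816272 = 911^16 * 911^128 * 911^1024 * 911^4096 * 911^8192 * 911^16384 * 911^262144 * 911^524288 = 530 (mod 977); answer 530
Stage 2: A1 = 530; c = 40; f(2) = 2*(-39) - 1*(40) = -118; iterating: f(2)=-118, f(3)=-197, f(4)=-276, f(5)=-355, f(6)=-434, f(7)=-513, f(8)=-592, f(9)=-671, f(10)=-750; answer -750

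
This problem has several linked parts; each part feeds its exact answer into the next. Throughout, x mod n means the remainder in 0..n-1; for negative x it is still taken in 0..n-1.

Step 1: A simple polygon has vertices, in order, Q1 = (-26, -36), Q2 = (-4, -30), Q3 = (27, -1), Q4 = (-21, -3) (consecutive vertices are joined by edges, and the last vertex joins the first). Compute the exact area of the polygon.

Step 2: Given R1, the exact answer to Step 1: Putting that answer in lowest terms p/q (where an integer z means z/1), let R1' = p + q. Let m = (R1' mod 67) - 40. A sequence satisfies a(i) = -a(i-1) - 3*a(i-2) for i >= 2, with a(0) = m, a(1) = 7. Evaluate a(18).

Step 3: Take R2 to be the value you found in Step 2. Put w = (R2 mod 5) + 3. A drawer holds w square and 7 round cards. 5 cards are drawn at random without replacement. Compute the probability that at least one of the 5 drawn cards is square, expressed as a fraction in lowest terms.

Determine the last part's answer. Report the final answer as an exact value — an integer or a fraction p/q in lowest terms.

21/22

Step 1: cross terms: (-26*-30 - -4*-36)=636, (-4*-1 - 27*-30)=814, (27*-3 - -21*-1)=-102, (-21*-36 - -26*-3)=678; twice the area = |2026| = 2026; area = 1013; answer 1013
Step 2: R1 = 1013; threaded value p + q = 1014; m = -31; a(2) = -1*(7) - 3*(-31) = 86; iterating: a(2)=86, a(3)=-107, a(4)=-151, a(5)=472, a(6)=-19, a(7)=-1397, a(8)=1454, a(9)=2737, a(10)=-7099, a(11)=-1112, a(12)=22409, a(13)=-19073, a(14)=-48154, a(15)=105373, a(16)=39089, a(17)=-355208, a(18)=237941; answer 237941
Step 3: R2 = 237941; w = 4; total draws C(11,5) = 462; complement C(7,5) = 21; favorable 462 - 21 = 441; P = 21/22; answer 21/22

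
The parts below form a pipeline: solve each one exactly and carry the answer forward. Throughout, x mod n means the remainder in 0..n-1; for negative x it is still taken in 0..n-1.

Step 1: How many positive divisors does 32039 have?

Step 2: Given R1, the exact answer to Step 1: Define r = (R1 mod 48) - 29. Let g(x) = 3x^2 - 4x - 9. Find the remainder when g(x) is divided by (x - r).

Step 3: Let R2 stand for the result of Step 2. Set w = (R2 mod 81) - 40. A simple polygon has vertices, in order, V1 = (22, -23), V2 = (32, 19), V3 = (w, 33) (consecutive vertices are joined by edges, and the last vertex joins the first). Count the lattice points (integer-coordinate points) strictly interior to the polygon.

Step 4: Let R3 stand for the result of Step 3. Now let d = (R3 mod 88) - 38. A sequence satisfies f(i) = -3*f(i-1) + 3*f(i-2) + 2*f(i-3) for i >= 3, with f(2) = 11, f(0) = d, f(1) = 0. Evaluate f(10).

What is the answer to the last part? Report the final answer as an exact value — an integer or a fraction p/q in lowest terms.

Step 1: 32039 = 7 * 23 * 199; number of divisors = (1+1) * (1+1) * (1+1) = 8; answer 8
Step 2: R1 = 8; r = -21; remainder = value at the root: 3*(-21)^2 - 4*(-21)^1 - 9 = (1323) + (84) + (-9) = 1398; answer 1398
Step 3: R2 = 1398; w = -19; cross terms: (22*19 - 32*-23)=1154, (32*33 - -19*19)=1417, (-19*-23 - 22*33)=-289; twice the area = |2282| = 2282; area = 1141; boundary points = 2 + 1 + 1 = 4; strictly interior points = area - boundary/2 + 1 = 1140; answer 1140
Step 4: R3 = 1140; d = 46; f(3) = -3*(11) + 3*(0) + 2*(46) = 59; iterating: f(3)=59, f(4)=-144, f(5)=631, f(6)=-2207, f(7)=8226, f(8)=-30037, f(9)=110375, f(10)=-404784; answer -404784

-404784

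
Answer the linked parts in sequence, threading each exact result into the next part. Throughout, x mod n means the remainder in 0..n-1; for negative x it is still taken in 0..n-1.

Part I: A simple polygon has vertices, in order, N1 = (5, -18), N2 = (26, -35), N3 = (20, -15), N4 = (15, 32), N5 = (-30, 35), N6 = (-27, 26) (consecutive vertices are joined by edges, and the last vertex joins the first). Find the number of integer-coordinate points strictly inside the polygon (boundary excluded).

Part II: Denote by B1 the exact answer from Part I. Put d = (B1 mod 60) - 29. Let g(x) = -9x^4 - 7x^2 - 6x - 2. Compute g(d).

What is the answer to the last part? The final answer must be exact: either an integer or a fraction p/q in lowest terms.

-2111826

Part I: cross terms: (5*-35 - 26*-18)=293, (26*-15 - 20*-35)=310, (20*32 - 15*-15)=865, (15*35 - -30*32)=1485, (-30*26 - -27*35)=165, (-27*-18 - 5*26)=356; twice the area = |3474| = 3474; area = 1737; boundary points = 1 + 2 + 1 + 3 + 3 + 4 = 14; strictly interior points = area - boundary/2 + 1 = 1731; answer 1731
Part II: B1 = 1731; d = 22; -9*(22)^4 - 7*(22)^2 - 6*(22)^1 - 2 = (-2108304) + (-3388) + (-132) + (-2) = -2111826; answer -2111826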